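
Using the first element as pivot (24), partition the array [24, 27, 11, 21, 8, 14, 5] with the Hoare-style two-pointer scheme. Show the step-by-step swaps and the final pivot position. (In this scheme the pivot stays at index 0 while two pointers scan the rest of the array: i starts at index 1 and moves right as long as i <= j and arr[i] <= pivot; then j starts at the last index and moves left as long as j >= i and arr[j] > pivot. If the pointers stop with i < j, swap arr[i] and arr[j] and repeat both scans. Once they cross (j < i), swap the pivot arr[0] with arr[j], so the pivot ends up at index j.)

Hoare-style two-pointer partition with pivot = 24:

Initial array: [24, 27, 11, 21, 8, 14, 5]

Pointers start at i = 1, j = 6.
i stops at index 1 (arr[1]=27 > 24), j stops at index 6 (arr[6]=5 <= 24): swap arr[1] and arr[6], array becomes [24, 5, 11, 21, 8, 14, 27]
i ends at 6, j ends at 5: the pointers have crossed (j < i), so scanning stops.

Swap pivot arr[0] with arr[5] to place pivot at position 5: [14, 5, 11, 21, 8, 24, 27]
Pivot position: 5

After partitioning with pivot 24, the array becomes [14, 5, 11, 21, 8, 24, 27]. The pivot is placed at index 5. All elements to the left of the pivot are <= 24, and all elements to the right are > 24.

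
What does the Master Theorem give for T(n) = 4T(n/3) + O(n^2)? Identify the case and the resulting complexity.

Master Theorem for T(n) = 4T(n/3) + O(n^2):

a = 4, b = 3, c = 2
log_b(a) = log_3(4) = 1.2619

Case 3: c = 2 > log_3(4) = 1.2619
T(n) = O(n^2) = O(n^2)

For T(n) = 4T(n/3) + O(n^2): log_3(4) = 1.2619. This is Case 3 of the Master Theorem (c > log_b(a), work dominated by root), giving O(n^2).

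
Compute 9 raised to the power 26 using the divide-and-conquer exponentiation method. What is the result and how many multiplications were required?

Computing 9^26 by squaring (build up from 9^1; each line after the first costs one multiplication):

9^1 = 9
9^2 = (9^1)^2 = 9^2 = 81
9^3 = 9 * 9^2 = 9 * 81 = 729
9^6 = (9^3)^2 = 729^2 = 531441
9^12 = (9^6)^2 = 531441^2 = 282429536481
9^13 = 9 * 9^12 = 9 * 282429536481 = 2541865828329
9^26 = (9^13)^2 = 2541865828329^2 = 6461081889226673298932241

Result: 6461081889226673298932241
Multiplications needed: 6 (6 lines after 9^1)

9^26 = 6461081889226673298932241. Using exponentiation by squaring, this requires 6 multiplications. The key idea: if the exponent is even, square the half-power; if odd, multiply by the base once.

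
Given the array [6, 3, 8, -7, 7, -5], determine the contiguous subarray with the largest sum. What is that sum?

Using Kadane's algorithm on [6, 3, 8, -7, 7, -5]:

Scanning through the array:
Position 1 (value 3): max_ending_here = 9, max_so_far = 9
Position 2 (value 8): max_ending_here = 17, max_so_far = 17
Position 3 (value -7): max_ending_here = 10, max_so_far = 17
Position 4 (value 7): max_ending_here = 17, max_so_far = 17
Position 5 (value -5): max_ending_here = 12, max_so_far = 17

Maximum subarray: [6, 3, 8]
Maximum sum: 17

The maximum subarray is [6, 3, 8] with sum 17. This subarray runs from index 0 to index 2.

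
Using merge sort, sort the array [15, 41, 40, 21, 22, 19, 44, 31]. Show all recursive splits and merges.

Merge sort trace:

Split: [15, 41, 40, 21, 22, 19, 44, 31] -> [15, 41, 40, 21] and [22, 19, 44, 31]
  Split: [15, 41, 40, 21] -> [15, 41] and [40, 21]
    Split: [15, 41] -> [15] and [41]
    Merge: [15] + [41] -> [15, 41]
    Split: [40, 21] -> [40] and [21]
    Merge: [40] + [21] -> [21, 40]
  Merge: [15, 41] + [21, 40] -> [15, 21, 40, 41]
  Split: [22, 19, 44, 31] -> [22, 19] and [44, 31]
    Split: [22, 19] -> [22] and [19]
    Merge: [22] + [19] -> [19, 22]
    Split: [44, 31] -> [44] and [31]
    Merge: [44] + [31] -> [31, 44]
  Merge: [19, 22] + [31, 44] -> [19, 22, 31, 44]
Merge: [15, 21, 40, 41] + [19, 22, 31, 44] -> [15, 19, 21, 22, 31, 40, 41, 44]

Final sorted array: [15, 19, 21, 22, 31, 40, 41, 44]

The merge sort proceeds by recursively splitting the array and merging sorted halves.
After all merges, the sorted array is [15, 19, 21, 22, 31, 40, 41, 44].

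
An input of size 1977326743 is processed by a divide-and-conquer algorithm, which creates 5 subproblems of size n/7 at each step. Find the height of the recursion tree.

For divide and conquer with division factor 7:

Problem sizes at each level:
Level 0: 1977326743
Level 1: 282475249
Level 2: 40353607
Level 3: 5764801
Level 4: 823543
Level 5: 117649
Level 6: 16807
Level 7: 2401
Level 8: 343
Level 9: 49
Level 10: 7
Level 11: 1

The root is level 0 and the size-1 base case is level 11 (the tree spans levels 0 through 11, i.e. 12 levels counting the root), so the depth is the number of divisions: log_7(1977326743) = 11

The recursion tree depth is log_7(1977326743) = 11. At each level, the problem size is divided by 7, so it takes 11 divisions to reduce to a base case of size 1. The algorithm makes 5 recursive calls at each level.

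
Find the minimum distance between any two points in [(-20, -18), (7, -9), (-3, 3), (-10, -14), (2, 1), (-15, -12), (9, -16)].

Computing all pairwise distances among 7 points:

d((-20, -18), (7, -9)) = 28.4605
d((-20, -18), (-3, 3)) = 27.0185
d((-20, -18), (-10, -14)) = 10.7703
d((-20, -18), (2, 1)) = 29.0689
d((-20, -18), (-15, -12)) = 7.8102
d((-20, -18), (9, -16)) = 29.0689
d((7, -9), (-3, 3)) = 15.6205
d((7, -9), (-10, -14)) = 17.72
d((7, -9), (2, 1)) = 11.1803
d((7, -9), (-15, -12)) = 22.2036
d((7, -9), (9, -16)) = 7.2801
d((-3, 3), (-10, -14)) = 18.3848
d((-3, 3), (2, 1)) = 5.3852 <-- minimum
d((-3, 3), (-15, -12)) = 19.2094
d((-3, 3), (9, -16)) = 22.4722
d((-10, -14), (2, 1)) = 19.2094
d((-10, -14), (-15, -12)) = 5.3852 <-- minimum
d((-10, -14), (9, -16)) = 19.105
d((2, 1), (-15, -12)) = 21.4009
d((2, 1), (9, -16)) = 18.3848
d((-15, -12), (9, -16)) = 24.3311

Minimum distance: 5.3852 (tie among 2 pairs: (-3, 3) and (2, 1); (-10, -14) and (-15, -12))

The minimum Euclidean distance is 5.3852. There is a tie: 2 pairs achieve this minimum — (-3, 3) and (2, 1); (-10, -14) and (-15, -12). Any of these is a valid closest pair. For 7 points, brute-force pairwise comparison is shown above. For large n, the divide-and-conquer algorithm (sort by x, recurse on halves, check the dividing strip) achieves O(n log n).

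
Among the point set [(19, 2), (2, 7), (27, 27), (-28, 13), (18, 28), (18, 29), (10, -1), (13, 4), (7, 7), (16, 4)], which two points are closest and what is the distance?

Computing all pairwise distances among 10 points:

d((19, 2), (2, 7)) = 17.72
d((19, 2), (27, 27)) = 26.2488
d((19, 2), (-28, 13)) = 48.2701
d((19, 2), (18, 28)) = 26.0192
d((19, 2), (18, 29)) = 27.0185
d((19, 2), (10, -1)) = 9.4868
d((19, 2), (13, 4)) = 6.3246
d((19, 2), (7, 7)) = 13.0
d((19, 2), (16, 4)) = 3.6056
d((2, 7), (27, 27)) = 32.0156
d((2, 7), (-28, 13)) = 30.5941
d((2, 7), (18, 28)) = 26.4008
d((2, 7), (18, 29)) = 27.2029
d((2, 7), (10, -1)) = 11.3137
d((2, 7), (13, 4)) = 11.4018
d((2, 7), (7, 7)) = 5.0
d((2, 7), (16, 4)) = 14.3178
d((27, 27), (-28, 13)) = 56.7539
d((27, 27), (18, 28)) = 9.0554
d((27, 27), (18, 29)) = 9.2195
d((27, 27), (10, -1)) = 32.7567
d((27, 27), (13, 4)) = 26.9258
d((27, 27), (7, 7)) = 28.2843
d((27, 27), (16, 4)) = 25.4951
d((-28, 13), (18, 28)) = 48.3839
d((-28, 13), (18, 29)) = 48.7032
d((-28, 13), (10, -1)) = 40.4969
d((-28, 13), (13, 4)) = 41.9762
d((-28, 13), (7, 7)) = 35.5106
d((-28, 13), (16, 4)) = 44.911
d((18, 28), (18, 29)) = 1.0 <-- minimum
d((18, 28), (10, -1)) = 30.0832
d((18, 28), (13, 4)) = 24.5153
d((18, 28), (7, 7)) = 23.7065
d((18, 28), (16, 4)) = 24.0832
d((18, 29), (10, -1)) = 31.0483
d((18, 29), (13, 4)) = 25.4951
d((18, 29), (7, 7)) = 24.5967
d((18, 29), (16, 4)) = 25.0799
d((10, -1), (13, 4)) = 5.831
d((10, -1), (7, 7)) = 8.544
d((10, -1), (16, 4)) = 7.8102
d((13, 4), (7, 7)) = 6.7082
d((13, 4), (16, 4)) = 3.0
d((7, 7), (16, 4)) = 9.4868

Closest pair: (18, 28) and (18, 29) with distance 1.0

The closest pair is (18, 28) and (18, 29) with Euclidean distance 1.0. For 10 points, brute-force pairwise comparison is shown above. For large n, the divide-and-conquer algorithm (sort by x, recurse on halves, check the dividing strip) achieves O(n log n).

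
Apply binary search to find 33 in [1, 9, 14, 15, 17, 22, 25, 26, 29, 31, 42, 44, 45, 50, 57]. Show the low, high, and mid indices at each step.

Binary search for 33 in [1, 9, 14, 15, 17, 22, 25, 26, 29, 31, 42, 44, 45, 50, 57]:

lo=0, hi=14, mid=7, arr[mid]=26 -> 26 < 33, search right half
lo=8, hi=14, mid=11, arr[mid]=44 -> 44 > 33, search left half
lo=8, hi=10, mid=9, arr[mid]=31 -> 31 < 33, search right half
lo=10, hi=10, mid=10, arr[mid]=42 -> 42 > 33, search left half
lo=10 > hi=9, target 33 not found

Binary search determines that 33 is not in the array after 4 comparisons. The search space was exhausted without finding the target.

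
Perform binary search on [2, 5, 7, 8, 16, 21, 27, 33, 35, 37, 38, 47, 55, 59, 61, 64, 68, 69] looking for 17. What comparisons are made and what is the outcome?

Binary search for 17 in [2, 5, 7, 8, 16, 21, 27, 33, 35, 37, 38, 47, 55, 59, 61, 64, 68, 69]:

lo=0, hi=17, mid=8, arr[mid]=35 -> 35 > 17, search left half
lo=0, hi=7, mid=3, arr[mid]=8 -> 8 < 17, search right half
lo=4, hi=7, mid=5, arr[mid]=21 -> 21 > 17, search left half
lo=4, hi=4, mid=4, arr[mid]=16 -> 16 < 17, search right half
lo=5 > hi=4, target 17 not found

Binary search determines that 17 is not in the array after 4 comparisons. The search space was exhausted without finding the target.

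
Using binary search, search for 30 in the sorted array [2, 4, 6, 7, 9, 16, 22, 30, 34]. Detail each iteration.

Binary search for 30 in [2, 4, 6, 7, 9, 16, 22, 30, 34]:

lo=0, hi=8, mid=4, arr[mid]=9 -> 9 < 30, search right half
lo=5, hi=8, mid=6, arr[mid]=22 -> 22 < 30, search right half
lo=7, hi=8, mid=7, arr[mid]=30 -> Found target at index 7!

Binary search finds 30 at index 7 after 3 comparisons. The search repeatedly halves the search space by comparing with the middle element.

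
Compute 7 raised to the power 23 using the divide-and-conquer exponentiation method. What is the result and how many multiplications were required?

Computing 7^23 by squaring (build up from 7^1; each line after the first costs one multiplication):

7^1 = 7
7^2 = (7^1)^2 = 7^2 = 49
7^4 = (7^2)^2 = 49^2 = 2401
7^5 = 7 * 7^4 = 7 * 2401 = 16807
7^10 = (7^5)^2 = 16807^2 = 282475249
7^11 = 7 * 7^10 = 7 * 282475249 = 1977326743
7^22 = (7^11)^2 = 1977326743^2 = 3909821048582988049
7^23 = 7 * 7^22 = 7 * 3909821048582988049 = 27368747340080916343

Result: 27368747340080916343
Multiplications needed: 7 (7 lines after 7^1)

7^23 = 27368747340080916343. Using exponentiation by squaring, this requires 7 multiplications. The key idea: if the exponent is even, square the half-power; if odd, multiply by the base once.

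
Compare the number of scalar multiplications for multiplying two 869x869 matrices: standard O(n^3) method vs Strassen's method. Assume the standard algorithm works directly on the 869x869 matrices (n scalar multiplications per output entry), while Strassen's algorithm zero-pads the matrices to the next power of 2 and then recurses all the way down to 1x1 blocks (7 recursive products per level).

Matrix multiplication for 869x869 matrices:

Strassen's algorithm requires power-of-2 dimensions. Pad 869x869 to 1024x1024 (next power of 2).

Standard algorithm: 869^3 = 656234909 multiplications
Strassen's algorithm: 7^(log2(1024)) = 7^10 = 282475249 multiplications
Savings: 656234909 - 282475249 = 373759660 multiplications

Standard: 656234909 multiplications (869^3). Strassen: 282475249 multiplications (7^10, after padding to 1024x1024). Strassen reduces 8 recursive multiplications to 7 at each level.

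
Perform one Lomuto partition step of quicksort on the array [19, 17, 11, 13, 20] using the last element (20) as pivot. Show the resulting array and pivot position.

Lomuto partition with pivot = 20:

Initial array: [19, 17, 11, 13, 20]

arr[0]=19 <= 20: swap with position 0, array becomes [19, 17, 11, 13, 20]
arr[1]=17 <= 20: swap with position 1, array becomes [19, 17, 11, 13, 20]
arr[2]=11 <= 20: swap with position 2, array becomes [19, 17, 11, 13, 20]
arr[3]=13 <= 20: swap with position 3, array becomes [19, 17, 11, 13, 20]

Place pivot at position 4: [19, 17, 11, 13, 20]
Pivot position: 4

After partitioning with pivot 20, the array becomes [19, 17, 11, 13, 20]. The pivot is placed at index 4. All elements to the left of the pivot are <= 20, and all elements to the right are > 20.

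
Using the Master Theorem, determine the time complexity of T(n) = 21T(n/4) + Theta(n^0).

Master Theorem for T(n) = 21T(n/4) + O(n^0):

a = 21, b = 4, c = 0
log_b(a) = log_4(21) = 2.1962

Case 1: c = 0 < log_4(21) = 2.1962
T(n) = O(n^(log_4 21))

For T(n) = 21T(n/4) + O(n^0): log_4(21) = 2.1962. This is Case 1 of the Master Theorem (c < log_b(a), work dominated by leaves), giving O(n^(log_4 21)).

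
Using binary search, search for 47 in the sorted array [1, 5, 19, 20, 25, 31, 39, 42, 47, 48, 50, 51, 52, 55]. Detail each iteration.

Binary search for 47 in [1, 5, 19, 20, 25, 31, 39, 42, 47, 48, 50, 51, 52, 55]:

lo=0, hi=13, mid=6, arr[mid]=39 -> 39 < 47, search right half
lo=7, hi=13, mid=10, arr[mid]=50 -> 50 > 47, search left half
lo=7, hi=9, mid=8, arr[mid]=47 -> Found target at index 8!

Binary search finds 47 at index 8 after 3 comparisons. The search repeatedly halves the search space by comparing with the middle element.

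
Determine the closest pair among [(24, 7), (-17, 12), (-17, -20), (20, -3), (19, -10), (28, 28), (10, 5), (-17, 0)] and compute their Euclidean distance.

Computing all pairwise distances among 8 points:

d((24, 7), (-17, 12)) = 41.3038
d((24, 7), (-17, -20)) = 49.0918
d((24, 7), (20, -3)) = 10.7703
d((24, 7), (19, -10)) = 17.72
d((24, 7), (28, 28)) = 21.3776
d((24, 7), (10, 5)) = 14.1421
d((24, 7), (-17, 0)) = 41.5933
d((-17, 12), (-17, -20)) = 32.0
d((-17, 12), (20, -3)) = 39.9249
d((-17, 12), (19, -10)) = 42.19
d((-17, 12), (28, 28)) = 47.7598
d((-17, 12), (10, 5)) = 27.8927
d((-17, 12), (-17, 0)) = 12.0
d((-17, -20), (20, -3)) = 40.7185
d((-17, -20), (19, -10)) = 37.3631
d((-17, -20), (28, 28)) = 65.7951
d((-17, -20), (10, 5)) = 36.7967
d((-17, -20), (-17, 0)) = 20.0
d((20, -3), (19, -10)) = 7.0711 <-- minimum
d((20, -3), (28, 28)) = 32.0156
d((20, -3), (10, 5)) = 12.8062
d((20, -3), (-17, 0)) = 37.1214
d((19, -10), (28, 28)) = 39.0512
d((19, -10), (10, 5)) = 17.4929
d((19, -10), (-17, 0)) = 37.3631
d((28, 28), (10, 5)) = 29.2062
d((28, 28), (-17, 0)) = 53.0
d((10, 5), (-17, 0)) = 27.4591

Closest pair: (20, -3) and (19, -10) with distance 7.0711

The closest pair is (20, -3) and (19, -10) with Euclidean distance 7.0711. For 8 points, brute-force pairwise comparison is shown above. For large n, the divide-and-conquer algorithm (sort by x, recurse on halves, check the dividing strip) achieves O(n log n).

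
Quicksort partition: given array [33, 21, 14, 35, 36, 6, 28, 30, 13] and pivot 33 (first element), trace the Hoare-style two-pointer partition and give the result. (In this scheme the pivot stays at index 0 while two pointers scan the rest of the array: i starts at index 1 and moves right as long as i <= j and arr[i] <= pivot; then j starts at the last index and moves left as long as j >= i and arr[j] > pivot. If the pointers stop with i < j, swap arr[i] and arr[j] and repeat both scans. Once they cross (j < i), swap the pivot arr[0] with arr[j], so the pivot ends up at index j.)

Hoare-style two-pointer partition with pivot = 33:

Initial array: [33, 21, 14, 35, 36, 6, 28, 30, 13]

Pointers start at i = 1, j = 8.
i stops at index 3 (arr[3]=35 > 33), j stops at index 8 (arr[8]=13 <= 33): swap arr[3] and arr[8], array becomes [33, 21, 14, 13, 36, 6, 28, 30, 35]
i stops at index 4 (arr[4]=36 > 33), j stops at index 7 (arr[7]=30 <= 33): swap arr[4] and arr[7], array becomes [33, 21, 14, 13, 30, 6, 28, 36, 35]
i ends at 7, j ends at 6: the pointers have crossed (j < i), so scanning stops.

Swap pivot arr[0] with arr[6] to place pivot at position 6: [28, 21, 14, 13, 30, 6, 33, 36, 35]
Pivot position: 6

After partitioning with pivot 33, the array becomes [28, 21, 14, 13, 30, 6, 33, 36, 35]. The pivot is placed at index 6. All elements to the left of the pivot are <= 33, and all elements to the right are > 33.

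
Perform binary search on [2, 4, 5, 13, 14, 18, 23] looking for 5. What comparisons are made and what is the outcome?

Binary search for 5 in [2, 4, 5, 13, 14, 18, 23]:

lo=0, hi=6, mid=3, arr[mid]=13 -> 13 > 5, search left half
lo=0, hi=2, mid=1, arr[mid]=4 -> 4 < 5, search right half
lo=2, hi=2, mid=2, arr[mid]=5 -> Found target at index 2!

Binary search finds 5 at index 2 after 3 comparisons. The search repeatedly halves the search space by comparing with the middle element.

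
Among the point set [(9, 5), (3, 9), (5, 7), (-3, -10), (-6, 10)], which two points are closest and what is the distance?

Computing all pairwise distances among 5 points:

d((9, 5), (3, 9)) = 7.2111
d((9, 5), (5, 7)) = 4.4721
d((9, 5), (-3, -10)) = 19.2094
d((9, 5), (-6, 10)) = 15.8114
d((3, 9), (5, 7)) = 2.8284 <-- minimum
d((3, 9), (-3, -10)) = 19.9249
d((3, 9), (-6, 10)) = 9.0554
d((5, 7), (-3, -10)) = 18.7883
d((5, 7), (-6, 10)) = 11.4018
d((-3, -10), (-6, 10)) = 20.2237

Closest pair: (3, 9) and (5, 7) with distance 2.8284

The closest pair is (3, 9) and (5, 7) with Euclidean distance 2.8284. For 5 points, brute-force pairwise comparison is shown above. For large n, the divide-and-conquer algorithm (sort by x, recurse on halves, check the dividing strip) achieves O(n log n).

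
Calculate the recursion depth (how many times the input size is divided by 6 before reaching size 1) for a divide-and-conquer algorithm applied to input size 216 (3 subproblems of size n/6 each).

For divide and conquer with division factor 6:

Problem sizes at each level:
Level 0: 216
Level 1: 36
Level 2: 6
Level 3: 1

The root is level 0 and the size-1 base case is level 3 (the tree spans levels 0 through 3, i.e. 4 levels counting the root), so the depth is the number of divisions: log_6(216) = 3

The recursion tree depth is log_6(216) = 3. At each level, the problem size is divided by 6, so it takes 3 divisions to reduce to a base case of size 1. The algorithm makes 3 recursive calls at each level.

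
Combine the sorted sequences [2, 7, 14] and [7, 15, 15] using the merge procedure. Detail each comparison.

Merging process:

Compare 2 vs 7: take 2 from left. Merged: [2]
Compare 7 vs 7: take 7 from left. Merged: [2, 7]
Compare 14 vs 7: take 7 from right. Merged: [2, 7, 7]
Compare 14 vs 15: take 14 from left. Merged: [2, 7, 7, 14]
Append remaining from right: [15, 15]. Merged: [2, 7, 7, 14, 15, 15]

Final merged array: [2, 7, 7, 14, 15, 15]
Total comparisons: 4

The merged array is [2, 7, 7, 14, 15, 15], requiring 4 comparisons. The merge step runs in O(n) time where n is the total number of elements.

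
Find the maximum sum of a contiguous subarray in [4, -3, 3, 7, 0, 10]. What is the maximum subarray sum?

Using Kadane's algorithm on [4, -3, 3, 7, 0, 10]:

Scanning through the array:
Position 1 (value -3): max_ending_here = 1, max_so_far = 4
Position 2 (value 3): max_ending_here = 4, max_so_far = 4
Position 3 (value 7): max_ending_here = 11, max_so_far = 11
Position 4 (value 0): max_ending_here = 11, max_so_far = 11
Position 5 (value 10): max_ending_here = 21, max_so_far = 21

Maximum subarray: [4, -3, 3, 7, 0, 10]
Maximum sum: 21

The maximum subarray is [4, -3, 3, 7, 0, 10] with sum 21. This subarray runs from index 0 to index 5.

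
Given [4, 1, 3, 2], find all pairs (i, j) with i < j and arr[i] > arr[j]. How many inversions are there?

Finding inversions in [4, 1, 3, 2]:

(0, 1): arr[0]=4 > arr[1]=1
(0, 2): arr[0]=4 > arr[2]=3
(0, 3): arr[0]=4 > arr[3]=2
(2, 3): arr[2]=3 > arr[3]=2

Total inversions: 4

The array has 4 inversion(s): (0,1), (0,2), (0,3), (2,3). Each pair (i,j) satisfies i < j and arr[i] > arr[j].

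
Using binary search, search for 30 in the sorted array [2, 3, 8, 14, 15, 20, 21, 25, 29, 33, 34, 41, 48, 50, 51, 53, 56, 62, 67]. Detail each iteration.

Binary search for 30 in [2, 3, 8, 14, 15, 20, 21, 25, 29, 33, 34, 41, 48, 50, 51, 53, 56, 62, 67]:

lo=0, hi=18, mid=9, arr[mid]=33 -> 33 > 30, search left half
lo=0, hi=8, mid=4, arr[mid]=15 -> 15 < 30, search right half
lo=5, hi=8, mid=6, arr[mid]=21 -> 21 < 30, search right half
lo=7, hi=8, mid=7, arr[mid]=25 -> 25 < 30, search right half
lo=8, hi=8, mid=8, arr[mid]=29 -> 29 < 30, search right half
lo=9 > hi=8, target 30 not found

Binary search determines that 30 is not in the array after 5 comparisons. The search space was exhausted without finding the target.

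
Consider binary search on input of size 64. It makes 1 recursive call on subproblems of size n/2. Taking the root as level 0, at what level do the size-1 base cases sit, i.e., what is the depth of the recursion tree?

For divide and conquer with division factor 2:

Problem sizes at each level:
Level 0: 64
Level 1: 32
Level 2: 16
Level 3: 8
Level 4: 4
Level 5: 2
Level 6: 1

The root is level 0 and the size-1 base case is level 6 (the tree spans levels 0 through 6, i.e. 7 levels counting the root), so the depth is the number of divisions: log_2(64) = 6

The recursion tree depth is log_2(64) = 6. At each level, the problem size is divided by 2, so it takes 6 divisions to reduce to a base case of size 1. The algorithm makes 1 recursive call at each level.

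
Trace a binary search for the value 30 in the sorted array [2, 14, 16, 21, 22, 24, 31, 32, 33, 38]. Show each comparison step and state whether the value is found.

Binary search for 30 in [2, 14, 16, 21, 22, 24, 31, 32, 33, 38]:

lo=0, hi=9, mid=4, arr[mid]=22 -> 22 < 30, search right half
lo=5, hi=9, mid=7, arr[mid]=32 -> 32 > 30, search left half
lo=5, hi=6, mid=5, arr[mid]=24 -> 24 < 30, search right half
lo=6, hi=6, mid=6, arr[mid]=31 -> 31 > 30, search left half
lo=6 > hi=5, target 30 not found

Binary search determines that 30 is not in the array after 4 comparisons. The search space was exhausted without finding the target.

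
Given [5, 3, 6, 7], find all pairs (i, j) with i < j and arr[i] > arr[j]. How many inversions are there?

Finding inversions in [5, 3, 6, 7]:

(0, 1): arr[0]=5 > arr[1]=3

Total inversions: 1

The array has 1 inversion(s): (0,1). Each pair (i,j) satisfies i < j and arr[i] > arr[j].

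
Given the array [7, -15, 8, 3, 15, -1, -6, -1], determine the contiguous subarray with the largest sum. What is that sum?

Using Kadane's algorithm on [7, -15, 8, 3, 15, -1, -6, -1]:

Scanning through the array:
Position 1 (value -15): max_ending_here = -8, max_so_far = 7
Position 2 (value 8): max_ending_here = 8, max_so_far = 8
Position 3 (value 3): max_ending_here = 11, max_so_far = 11
Position 4 (value 15): max_ending_here = 26, max_so_far = 26
Position 5 (value -1): max_ending_here = 25, max_so_far = 26
Position 6 (value -6): max_ending_here = 19, max_so_far = 26
Position 7 (value -1): max_ending_here = 18, max_so_far = 26

Maximum subarray: [8, 3, 15]
Maximum sum: 26

The maximum subarray is [8, 3, 15] with sum 26. This subarray runs from index 2 to index 4.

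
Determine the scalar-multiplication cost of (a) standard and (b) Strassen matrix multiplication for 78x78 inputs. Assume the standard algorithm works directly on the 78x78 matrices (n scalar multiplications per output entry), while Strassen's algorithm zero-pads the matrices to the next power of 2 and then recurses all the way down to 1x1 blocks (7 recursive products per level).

Matrix multiplication for 78x78 matrices:

Strassen's algorithm requires power-of-2 dimensions. Pad 78x78 to 128x128 (next power of 2).

Standard algorithm: 78^3 = 474552 multiplications
Strassen's algorithm: 7^(log2(128)) = 7^7 = 823543 multiplications
Difference: 474552 - 823543 = -348991 (Strassen uses MORE here due to padding overhead — for small or just-over-power-of-2 n, padding can outweigh the per-level savings)

Standard: 474552 multiplications (78^3). Strassen: 823543 multiplications (7^7, after padding to 128x128). Strassen reduces 8 recursive multiplications to 7 at each level.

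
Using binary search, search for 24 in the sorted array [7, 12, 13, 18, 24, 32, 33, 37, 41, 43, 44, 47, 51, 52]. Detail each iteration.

Binary search for 24 in [7, 12, 13, 18, 24, 32, 33, 37, 41, 43, 44, 47, 51, 52]:

lo=0, hi=13, mid=6, arr[mid]=33 -> 33 > 24, search left half
lo=0, hi=5, mid=2, arr[mid]=13 -> 13 < 24, search right half
lo=3, hi=5, mid=4, arr[mid]=24 -> Found target at index 4!

Binary search finds 24 at index 4 after 3 comparisons. The search repeatedly halves the search space by comparing with the middle element.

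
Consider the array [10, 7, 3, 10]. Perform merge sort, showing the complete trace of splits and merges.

Merge sort trace:

Split: [10, 7, 3, 10] -> [10, 7] and [3, 10]
  Split: [10, 7] -> [10] and [7]
  Merge: [10] + [7] -> [7, 10]
  Split: [3, 10] -> [3] and [10]
  Merge: [3] + [10] -> [3, 10]
Merge: [7, 10] + [3, 10] -> [3, 7, 10, 10]

Final sorted array: [3, 7, 10, 10]

The merge sort proceeds by recursively splitting the array and merging sorted halves.
After all merges, the sorted array is [3, 7, 10, 10].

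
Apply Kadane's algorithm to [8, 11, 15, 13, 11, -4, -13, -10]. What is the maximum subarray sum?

Using Kadane's algorithm on [8, 11, 15, 13, 11, -4, -13, -10]:

Scanning through the array:
Position 1 (value 11): max_ending_here = 19, max_so_far = 19
Position 2 (value 15): max_ending_here = 34, max_so_far = 34
Position 3 (value 13): max_ending_here = 47, max_so_far = 47
Position 4 (value 11): max_ending_here = 58, max_so_far = 58
Position 5 (value -4): max_ending_here = 54, max_so_far = 58
Position 6 (value -13): max_ending_here = 41, max_so_far = 58
Position 7 (value -10): max_ending_here = 31, max_so_far = 58

Maximum subarray: [8, 11, 15, 13, 11]
Maximum sum: 58

The maximum subarray is [8, 11, 15, 13, 11] with sum 58. This subarray runs from index 0 to index 4.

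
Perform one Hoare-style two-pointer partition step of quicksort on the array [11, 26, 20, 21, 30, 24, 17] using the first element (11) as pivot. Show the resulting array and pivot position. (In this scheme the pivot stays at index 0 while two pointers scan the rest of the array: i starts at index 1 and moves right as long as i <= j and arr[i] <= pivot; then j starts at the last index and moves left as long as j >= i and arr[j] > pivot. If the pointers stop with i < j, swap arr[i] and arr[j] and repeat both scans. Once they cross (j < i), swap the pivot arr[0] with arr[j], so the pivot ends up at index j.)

Hoare-style two-pointer partition with pivot = 11:

Initial array: [11, 26, 20, 21, 30, 24, 17]

Pointers start at i = 1, j = 6.
i ends at 1, j ends at 0: the pointers have crossed (j < i), so scanning stops.

j = 0, so swapping arr[0] with arr[j] leaves the pivot at position 0: [11, 26, 20, 21, 30, 24, 17]
Pivot position: 0

After partitioning with pivot 11, the array becomes [11, 26, 20, 21, 30, 24, 17]. The pivot is placed at index 0. All elements to the left of the pivot are <= 11, and all elements to the right are > 11.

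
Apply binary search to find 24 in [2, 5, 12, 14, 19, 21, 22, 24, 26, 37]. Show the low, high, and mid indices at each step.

Binary search for 24 in [2, 5, 12, 14, 19, 21, 22, 24, 26, 37]:

lo=0, hi=9, mid=4, arr[mid]=19 -> 19 < 24, search right half
lo=5, hi=9, mid=7, arr[mid]=24 -> Found target at index 7!

Binary search finds 24 at index 7 after 2 comparisons. The search repeatedly halves the search space by comparing with the middle element.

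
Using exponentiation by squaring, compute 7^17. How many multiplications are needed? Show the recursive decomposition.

Computing 7^17 by squaring (build up from 7^1; each line after the first costs one multiplication):

7^1 = 7
7^2 = (7^1)^2 = 7^2 = 49
7^4 = (7^2)^2 = 49^2 = 2401
7^8 = (7^4)^2 = 2401^2 = 5764801
7^16 = (7^8)^2 = 5764801^2 = 33232930569601
7^17 = 7 * 7^16 = 7 * 33232930569601 = 232630513987207

Result: 232630513987207
Multiplications needed: 5 (5 lines after 7^1)

7^17 = 232630513987207. Using exponentiation by squaring, this requires 5 multiplications. The key idea: if the exponent is even, square the half-power; if odd, multiply by the base once.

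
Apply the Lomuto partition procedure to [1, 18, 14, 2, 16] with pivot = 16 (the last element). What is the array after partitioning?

Lomuto partition with pivot = 16:

Initial array: [1, 18, 14, 2, 16]

arr[0]=1 <= 16: swap with position 0, array becomes [1, 18, 14, 2, 16]
arr[1]=18 > 16: no swap
arr[2]=14 <= 16: swap with position 1, array becomes [1, 14, 18, 2, 16]
arr[3]=2 <= 16: swap with position 2, array becomes [1, 14, 2, 18, 16]

Place pivot at position 3: [1, 14, 2, 16, 18]
Pivot position: 3

After partitioning with pivot 16, the array becomes [1, 14, 2, 16, 18]. The pivot is placed at index 3. All elements to the left of the pivot are <= 16, and all elements to the right are > 16.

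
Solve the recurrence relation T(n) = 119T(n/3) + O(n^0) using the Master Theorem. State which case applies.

Master Theorem for T(n) = 119T(n/3) + O(n^0):

a = 119, b = 3, c = 0
log_b(a) = log_3(119) = 4.3501

Case 1: c = 0 < log_3(119) = 4.3501
T(n) = O(n^(log_3 119))

For T(n) = 119T(n/3) + O(n^0): log_3(119) = 4.3501. This is Case 1 of the Master Theorem (c < log_b(a), work dominated by leaves), giving O(n^(log_3 119)).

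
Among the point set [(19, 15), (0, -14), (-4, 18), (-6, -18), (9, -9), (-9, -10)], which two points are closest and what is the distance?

Computing all pairwise distances among 6 points:

d((19, 15), (0, -14)) = 34.6699
d((19, 15), (-4, 18)) = 23.1948
d((19, 15), (-6, -18)) = 41.4005
d((19, 15), (9, -9)) = 26.0
d((19, 15), (-9, -10)) = 37.5366
d((0, -14), (-4, 18)) = 32.249
d((0, -14), (-6, -18)) = 7.2111 <-- minimum
d((0, -14), (9, -9)) = 10.2956
d((0, -14), (-9, -10)) = 9.8489
d((-4, 18), (-6, -18)) = 36.0555
d((-4, 18), (9, -9)) = 29.9666
d((-4, 18), (-9, -10)) = 28.4429
d((-6, -18), (9, -9)) = 17.4929
d((-6, -18), (-9, -10)) = 8.544
d((9, -9), (-9, -10)) = 18.0278

Closest pair: (0, -14) and (-6, -18) with distance 7.2111

The closest pair is (0, -14) and (-6, -18) with Euclidean distance 7.2111. For 6 points, brute-force pairwise comparison is shown above. For large n, the divide-and-conquer algorithm (sort by x, recurse on halves, check the dividing strip) achieves O(n log n).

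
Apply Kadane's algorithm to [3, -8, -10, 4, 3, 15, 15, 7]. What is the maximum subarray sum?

Using Kadane's algorithm on [3, -8, -10, 4, 3, 15, 15, 7]:

Scanning through the array:
Position 1 (value -8): max_ending_here = -5, max_so_far = 3
Position 2 (value -10): max_ending_here = -10, max_so_far = 3
Position 3 (value 4): max_ending_here = 4, max_so_far = 4
Position 4 (value 3): max_ending_here = 7, max_so_far = 7
Position 5 (value 15): max_ending_here = 22, max_so_far = 22
Position 6 (value 15): max_ending_here = 37, max_so_far = 37
Position 7 (value 7): max_ending_here = 44, max_so_far = 44

Maximum subarray: [4, 3, 15, 15, 7]
Maximum sum: 44

The maximum subarray is [4, 3, 15, 15, 7] with sum 44. This subarray runs from index 3 to index 7.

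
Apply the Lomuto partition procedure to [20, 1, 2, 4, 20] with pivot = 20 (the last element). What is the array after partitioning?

Lomuto partition with pivot = 20:

Initial array: [20, 1, 2, 4, 20]

arr[0]=20 <= 20: swap with position 0, array becomes [20, 1, 2, 4, 20]
arr[1]=1 <= 20: swap with position 1, array becomes [20, 1, 2, 4, 20]
arr[2]=2 <= 20: swap with position 2, array becomes [20, 1, 2, 4, 20]
arr[3]=4 <= 20: swap with position 3, array becomes [20, 1, 2, 4, 20]

Place pivot at position 4: [20, 1, 2, 4, 20]
Pivot position: 4

After partitioning with pivot 20, the array becomes [20, 1, 2, 4, 20]. The pivot is placed at index 4. All elements to the left of the pivot are <= 20, and all elements to the right are > 20.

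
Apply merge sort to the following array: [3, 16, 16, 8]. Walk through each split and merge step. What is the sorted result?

Merge sort trace:

Split: [3, 16, 16, 8] -> [3, 16] and [16, 8]
  Split: [3, 16] -> [3] and [16]
  Merge: [3] + [16] -> [3, 16]
  Split: [16, 8] -> [16] and [8]
  Merge: [16] + [8] -> [8, 16]
Merge: [3, 16] + [8, 16] -> [3, 8, 16, 16]

Final sorted array: [3, 8, 16, 16]

The merge sort proceeds by recursively splitting the array and merging sorted halves.
After all merges, the sorted array is [3, 8, 16, 16].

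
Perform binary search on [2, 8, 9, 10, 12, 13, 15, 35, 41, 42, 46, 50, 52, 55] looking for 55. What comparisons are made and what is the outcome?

Binary search for 55 in [2, 8, 9, 10, 12, 13, 15, 35, 41, 42, 46, 50, 52, 55]:

lo=0, hi=13, mid=6, arr[mid]=15 -> 15 < 55, search right half
lo=7, hi=13, mid=10, arr[mid]=46 -> 46 < 55, search right half
lo=11, hi=13, mid=12, arr[mid]=52 -> 52 < 55, search right half
lo=13, hi=13, mid=13, arr[mid]=55 -> Found target at index 13!

Binary search finds 55 at index 13 after 4 comparisons. The search repeatedly halves the search space by comparing with the middle element.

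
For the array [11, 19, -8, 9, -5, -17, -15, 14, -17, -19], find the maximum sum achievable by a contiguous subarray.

Using Kadane's algorithm on [11, 19, -8, 9, -5, -17, -15, 14, -17, -19]:

Scanning through the array:
Position 1 (value 19): max_ending_here = 30, max_so_far = 30
Position 2 (value -8): max_ending_here = 22, max_so_far = 30
Position 3 (value 9): max_ending_here = 31, max_so_far = 31
Position 4 (value -5): max_ending_here = 26, max_so_far = 31
Position 5 (value -17): max_ending_here = 9, max_so_far = 31
Position 6 (value -15): max_ending_here = -6, max_so_far = 31
Position 7 (value 14): max_ending_here = 14, max_so_far = 31
Position 8 (value -17): max_ending_here = -3, max_so_far = 31
Position 9 (value -19): max_ending_here = -19, max_so_far = 31

Maximum subarray: [11, 19, -8, 9]
Maximum sum: 31

The maximum subarray is [11, 19, -8, 9] with sum 31. This subarray runs from index 0 to index 3.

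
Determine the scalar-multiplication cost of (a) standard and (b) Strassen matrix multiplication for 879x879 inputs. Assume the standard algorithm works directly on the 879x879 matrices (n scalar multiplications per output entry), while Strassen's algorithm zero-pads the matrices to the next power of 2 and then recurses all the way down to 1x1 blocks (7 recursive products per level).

Matrix multiplication for 879x879 matrices:

Strassen's algorithm requires power-of-2 dimensions. Pad 879x879 to 1024x1024 (next power of 2).

Standard algorithm: 879^3 = 679151439 multiplications
Strassen's algorithm: 7^(log2(1024)) = 7^10 = 282475249 multiplications
Savings: 679151439 - 282475249 = 396676190 multiplications

Standard: 679151439 multiplications (879^3). Strassen: 282475249 multiplications (7^10, after padding to 1024x1024). Strassen reduces 8 recursive multiplications to 7 at each level.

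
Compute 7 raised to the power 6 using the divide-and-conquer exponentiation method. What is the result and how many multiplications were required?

Computing 7^6 by squaring (build up from 7^1; each line after the first costs one multiplication):

7^1 = 7
7^2 = (7^1)^2 = 7^2 = 49
7^3 = 7 * 7^2 = 7 * 49 = 343
7^6 = (7^3)^2 = 343^2 = 117649

Result: 117649
Multiplications needed: 3 (3 lines after 7^1)

7^6 = 117649. Using exponentiation by squaring, this requires 3 multiplications. The key idea: if the exponent is even, square the half-power; if odd, multiply by the base once.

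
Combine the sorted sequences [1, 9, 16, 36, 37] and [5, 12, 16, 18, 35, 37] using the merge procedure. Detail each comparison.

Merging process:

Compare 1 vs 5: take 1 from left. Merged: [1]
Compare 9 vs 5: take 5 from right. Merged: [1, 5]
Compare 9 vs 12: take 9 from left. Merged: [1, 5, 9]
Compare 16 vs 12: take 12 from right. Merged: [1, 5, 9, 12]
Compare 16 vs 16: take 16 from left. Merged: [1, 5, 9, 12, 16]
Compare 36 vs 16: take 16 from right. Merged: [1, 5, 9, 12, 16, 16]
Compare 36 vs 18: take 18 from right. Merged: [1, 5, 9, 12, 16, 16, 18]
Compare 36 vs 35: take 35 from right. Merged: [1, 5, 9, 12, 16, 16, 18, 35]
Compare 36 vs 37: take 36 from left. Merged: [1, 5, 9, 12, 16, 16, 18, 35, 36]
Compare 37 vs 37: take 37 from left. Merged: [1, 5, 9, 12, 16, 16, 18, 35, 36, 37]
Append remaining from right: [37]. Merged: [1, 5, 9, 12, 16, 16, 18, 35, 36, 37, 37]

Final merged array: [1, 5, 9, 12, 16, 16, 18, 35, 36, 37, 37]
Total comparisons: 10

The merged array is [1, 5, 9, 12, 16, 16, 18, 35, 36, 37, 37], requiring 10 comparisons. The merge step runs in O(n) time where n is the total number of elements.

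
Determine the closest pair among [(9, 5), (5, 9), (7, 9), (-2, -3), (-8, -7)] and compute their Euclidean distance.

Computing all pairwise distances among 5 points:

d((9, 5), (5, 9)) = 5.6569
d((9, 5), (7, 9)) = 4.4721
d((9, 5), (-2, -3)) = 13.6015
d((9, 5), (-8, -7)) = 20.8087
d((5, 9), (7, 9)) = 2.0 <-- minimum
d((5, 9), (-2, -3)) = 13.8924
d((5, 9), (-8, -7)) = 20.6155
d((7, 9), (-2, -3)) = 15.0
d((7, 9), (-8, -7)) = 21.9317
d((-2, -3), (-8, -7)) = 7.2111

Closest pair: (5, 9) and (7, 9) with distance 2.0

The closest pair is (5, 9) and (7, 9) with Euclidean distance 2.0. For 5 points, brute-force pairwise comparison is shown above. For large n, the divide-and-conquer algorithm (sort by x, recurse on halves, check the dividing strip) achieves O(n log n).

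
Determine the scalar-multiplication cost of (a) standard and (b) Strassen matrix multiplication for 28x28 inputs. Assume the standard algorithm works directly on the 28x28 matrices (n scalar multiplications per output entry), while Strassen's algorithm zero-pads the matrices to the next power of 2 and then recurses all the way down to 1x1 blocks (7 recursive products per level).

Matrix multiplication for 28x28 matrices:

Strassen's algorithm requires power-of-2 dimensions. Pad 28x28 to 32x32 (next power of 2).

Standard algorithm: 28^3 = 21952 multiplications
Strassen's algorithm: 7^(log2(32)) = 7^5 = 16807 multiplications
Savings: 21952 - 16807 = 5145 multiplications

Standard: 21952 multiplications (28^3). Strassen: 16807 multiplications (7^5, after padding to 32x32). Strassen reduces 8 recursive multiplications to 7 at each level.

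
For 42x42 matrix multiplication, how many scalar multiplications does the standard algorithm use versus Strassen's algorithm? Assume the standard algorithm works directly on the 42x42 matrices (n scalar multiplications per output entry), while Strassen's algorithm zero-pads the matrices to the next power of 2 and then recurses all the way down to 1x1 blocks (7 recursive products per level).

Matrix multiplication for 42x42 matrices:

Strassen's algorithm requires power-of-2 dimensions. Pad 42x42 to 64x64 (next power of 2).

Standard algorithm: 42^3 = 74088 multiplications
Strassen's algorithm: 7^(log2(64)) = 7^6 = 117649 multiplications
Difference: 74088 - 117649 = -43561 (Strassen uses MORE here due to padding overhead — for small or just-over-power-of-2 n, padding can outweigh the per-level savings)

Standard: 74088 multiplications (42^3). Strassen: 117649 multiplications (7^6, after padding to 64x64). Strassen reduces 8 recursive multiplications to 7 at each level.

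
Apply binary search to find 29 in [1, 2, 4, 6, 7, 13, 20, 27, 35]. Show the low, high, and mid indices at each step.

Binary search for 29 in [1, 2, 4, 6, 7, 13, 20, 27, 35]:

lo=0, hi=8, mid=4, arr[mid]=7 -> 7 < 29, search right half
lo=5, hi=8, mid=6, arr[mid]=20 -> 20 < 29, search right half
lo=7, hi=8, mid=7, arr[mid]=27 -> 27 < 29, search right half
lo=8, hi=8, mid=8, arr[mid]=35 -> 35 > 29, search left half
lo=8 > hi=7, target 29 not found

Binary search determines that 29 is not in the array after 4 comparisons. The search space was exhausted without finding the target.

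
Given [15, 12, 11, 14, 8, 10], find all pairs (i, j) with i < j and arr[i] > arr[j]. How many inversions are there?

Finding inversions in [15, 12, 11, 14, 8, 10]:

(0, 1): arr[0]=15 > arr[1]=12
(0, 2): arr[0]=15 > arr[2]=11
(0, 3): arr[0]=15 > arr[3]=14
(0, 4): arr[0]=15 > arr[4]=8
(0, 5): arr[0]=15 > arr[5]=10
(1, 2): arr[1]=12 > arr[2]=11
(1, 4): arr[1]=12 > arr[4]=8
(1, 5): arr[1]=12 > arr[5]=10
(2, 4): arr[2]=11 > arr[4]=8
(2, 5): arr[2]=11 > arr[5]=10
(3, 4): arr[3]=14 > arr[4]=8
(3, 5): arr[3]=14 > arr[5]=10

Total inversions: 12

The array has 12 inversion(s): (0,1), (0,2), (0,3), (0,4), (0,5), (1,2), (1,4), (1,5), (2,4), (2,5), (3,4), (3,5). Each pair (i,j) satisfies i < j and arr[i] > arr[j].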